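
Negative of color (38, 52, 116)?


Invert: (255-R, 255-G, 255-B)
R: 255-38 = 217
G: 255-52 = 203
B: 255-116 = 139
= RGB(217, 203, 139)


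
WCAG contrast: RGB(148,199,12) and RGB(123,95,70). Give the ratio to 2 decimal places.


Linearize each sRGB channel c=v/255: c/12.92 if c ≤ 0.04045 else ((c+0.055)/1.055)^2.4
L = 0.2126×R_lin + 0.7152×G_lin + 0.0722×B_lin
Color 1 (148,199,12):
  R=148: 148/255≈0.5804 > 0.04045 → ((0.5804+0.055)/1.055)^2.4 ≈ 0.29614
  G=199: 199/255≈0.7804 > 0.04045 → ((0.7804+0.055)/1.055)^2.4 ≈ 0.57112
  B=12: 12/255≈0.0471 > 0.04045 → ((0.0471+0.055)/1.055)^2.4 ≈ 0.00368
  L1 = 0.2126×0.29614 + 0.7152×0.57112 + 0.0722×0.00368 ≈ 0.47169
Color 2 (123,95,70):
  R=123: 123/255≈0.4824 > 0.04045 → ((0.4824+0.055)/1.055)^2.4 ≈ 0.19807
  G=95: 95/255≈0.3725 > 0.04045 → ((0.3725+0.055)/1.055)^2.4 ≈ 0.11444
  B=70: 70/255≈0.2745 > 0.04045 → ((0.2745+0.055)/1.055)^2.4 ≈ 0.06125
  L2 = 0.2126×0.19807 + 0.7152×0.11444 + 0.0722×0.06125 ≈ 0.12838
Lighter = 0.47169, Darker = 0.12838
Ratio = (L_lighter + 0.05) / (L_darker + 0.05)
Ratio = (0.47169 + 0.05) / (0.12838 + 0.05) = 0.52169 / 0.17838 ≈ 2.9247
Ratio ≈ 2.92:1


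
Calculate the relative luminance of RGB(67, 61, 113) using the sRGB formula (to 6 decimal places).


Linearize each channel (sRGB transfer function): c = v/255; c_lin = c/12.92 if c ≤ 0.04045, else ((c+0.055)/1.055)^2.4
  R: 67/255 ≈ 0.262745 > 0.04045 → ((0.262745+0.055)/1.055)^2.4 ≈ 0.056128
  G: 61/255 ≈ 0.239216 > 0.04045 → ((0.239216+0.055)/1.055)^2.4 ≈ 0.046665
  B: 113/255 ≈ 0.443137 > 0.04045 → ((0.443137+0.055)/1.055)^2.4 ≈ 0.165132
R_lin = 0.056128, G_lin = 0.046665, B_lin = 0.165132
L = 0.2126×R + 0.7152×G + 0.0722×B
L = 0.2126×0.056128 + 0.7152×0.046665 + 0.0722×0.165132
L ≈ 0.057230


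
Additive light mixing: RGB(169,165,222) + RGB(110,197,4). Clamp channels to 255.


Additive: each channel = min(255, C₁+C₂)
R: 169+110 = 279 → 255
G: 165+197 = 362 → 255
B: 222+4 = 226 → 226
= RGB(255, 255, 226)


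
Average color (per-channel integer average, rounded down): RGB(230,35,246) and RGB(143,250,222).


Midpoint: each channel = ⌊(C₁+C₂)/2⌋
R: ⌊(230+143)/2⌋ = 186
G: ⌊(35+250)/2⌋ = 142
B: ⌊(246+222)/2⌋ = 234
= RGB(186, 142, 234)


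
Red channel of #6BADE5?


Color: #6BADE5
R = 6B = 107
G = AD = 173
B = E5 = 229
Red = 107


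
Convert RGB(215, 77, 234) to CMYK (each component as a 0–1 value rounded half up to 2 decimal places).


R'=215/255≈0.8431, G'=77/255≈0.3020, B'=234/255≈0.9176
K = 1 - max(R',G',B') = 1 - 234/255 = 21/255 = 0.08235… → 0.08
(1-R'-K)/(1-K) simplifies to (max-R)/max with max = 234:
C = (234-215)/234 = 19/234 = 0.08119… → 0.08
M = (234-77)/234 = 157/234 = 0.67094… → 0.67
Y = (234-234)/234 = 0/234 = 0 → 0.00
= CMYK(0.08, 0.67, 0.00, 0.08)


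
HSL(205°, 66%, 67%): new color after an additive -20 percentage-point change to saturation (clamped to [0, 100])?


Original S = 66%
Adjustment = -20 percentage points
New S = 66 + (-20) = 46
Clamp to [0, 100] → 46
= HSL(205°, 46%, 67%)


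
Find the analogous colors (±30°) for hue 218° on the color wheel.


Base hue: 218°
Left analog: (218 - 30) mod 360 = 188°
Right analog: (218 + 30) mod 360 = 248°
Analogous hues = 188° and 248°


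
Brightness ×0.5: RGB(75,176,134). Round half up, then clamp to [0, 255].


Multiply each channel by 0.5, round half up, clamp to [0, 255]
R: 75×0.5 = 37.5 → round → 38
G: 176×0.5 = 88
B: 134×0.5 = 67
= RGB(38, 88, 67)


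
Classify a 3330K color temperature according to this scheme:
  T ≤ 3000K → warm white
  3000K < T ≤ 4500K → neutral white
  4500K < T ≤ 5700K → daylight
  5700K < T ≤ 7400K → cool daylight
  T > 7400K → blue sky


Temperature: 3330K
3000K < 3330K ≤ 4500K → neutral white
Classification: neutral white


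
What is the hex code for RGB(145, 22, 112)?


R = 145 → 91 (hex)
G = 22 → 16 (hex)
B = 112 → 70 (hex)
Hex = #911670


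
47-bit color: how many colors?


Colors = 2^bits = 2^47
= 140,737,488,355,328 colors


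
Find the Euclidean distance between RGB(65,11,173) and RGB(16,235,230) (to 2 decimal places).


d = √[(R₁-R₂)² + (G₁-G₂)² + (B₁-B₂)²]
d = √[(65-16)² + (11-235)² + (173-230)²]
d = √[2401 + 50176 + 3249]
d = √55826
d ≈ 236.28


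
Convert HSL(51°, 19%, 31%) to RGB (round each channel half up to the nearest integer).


H=51°, S=0.19, L=0.31
C = (1-|2L-1|)×S = (1-|-0.38|)×0.19 = 0.1178
H' = H/60 = 51/60 ≈ 0.8500; X = C×(1-|H' mod 2 - 1|) = 0.10013
m = L - C/2 = 0.31 - 0.0589 = 0.2511
Sector ⌊H'⌋ = 0 → (R',G',B') = (0.1178, 0.10013, 0.0)
RGB = ((R'+m)×255, (G'+m)×255, (B'+m)×255) = (94.0695, 89.56365, 64.0305)
Round half up → RGB(94, 90, 64)


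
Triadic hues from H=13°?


Triadic: equally spaced at 120° intervals
H1 = 13°
H2 = (13 + 120) mod 360 = 133°
H3 = (13 + 240) mod 360 = 253°
Triadic = 13°, 133°, 253°


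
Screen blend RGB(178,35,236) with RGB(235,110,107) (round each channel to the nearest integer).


Screen: C = 255 - (255-A)×(255-B)/255, rounded to nearest integer
R: 255 - (255-178)×(255-235)/255 = 255 - 1540/255 ≈ 255 - 6.039 = 248.961 → 249
G: 255 - (255-35)×(255-110)/255 = 255 - 31900/255 ≈ 255 - 125.098 = 129.902 → 130
B: 255 - (255-236)×(255-107)/255 = 255 - 2812/255 ≈ 255 - 11.027 = 243.973 → 244
= RGB(249, 130, 244)


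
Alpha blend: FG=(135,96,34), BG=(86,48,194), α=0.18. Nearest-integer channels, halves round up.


C = α×F + (1-α)×B, with 1-α = 0.82
R: 0.18×135 + 0.82×86 = 24.30 + 70.52 = 94.82 → 95
G: 0.18×96 + 0.82×48 = 17.28 + 39.36 = 56.64 → 57
B: 0.18×34 + 0.82×194 = 6.12 + 159.08 = 165.20 → 165
= RGB(95, 57, 165)


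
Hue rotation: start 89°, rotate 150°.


New hue = (H + rotation) mod 360
New hue = (89 + 150) mod 360
= 239 mod 360
= 239°


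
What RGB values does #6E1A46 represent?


6E → 110 (R)
1A → 26 (G)
46 → 70 (B)
= RGB(110, 26, 70)


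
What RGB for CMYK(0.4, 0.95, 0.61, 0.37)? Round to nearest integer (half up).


R = 255 × (1-C) × (1-K) = 255 × 0.60 × 0.63 = 96.39 → 96
G = 255 × (1-M) × (1-K) = 255 × 0.05 × 0.63 = 8.0325 → 8
B = 255 × (1-Y) × (1-K) = 255 × 0.39 × 0.63 = 62.6535 → 63
= RGB(96, 8, 63)


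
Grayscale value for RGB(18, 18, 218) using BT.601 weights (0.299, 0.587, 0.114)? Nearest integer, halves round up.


Gray = 0.299×R + 0.587×G + 0.114×B
Gray = 0.299×18 + 0.587×18 + 0.114×218
Gray = 5.382 + 10.566 + 24.852
Gray = 40.800 → round half up → 41
Gray = 41


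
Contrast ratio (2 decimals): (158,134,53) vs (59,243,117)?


Linearize each sRGB channel c=v/255: c/12.92 if c ≤ 0.04045 else ((c+0.055)/1.055)^2.4
L = 0.2126×R_lin + 0.7152×G_lin + 0.0722×B_lin
Color 1 (158,134,53):
  R=158: 158/255≈0.6196 > 0.04045 → ((0.6196+0.055)/1.055)^2.4 ≈ 0.34191
  G=134: 134/255≈0.5255 > 0.04045 → ((0.5255+0.055)/1.055)^2.4 ≈ 0.23840
  B=53: 53/255≈0.2078 > 0.04045 → ((0.2078+0.055)/1.055)^2.4 ≈ 0.03560
  L1 = 0.2126×0.34191 + 0.7152×0.23840 + 0.0722×0.03560 ≈ 0.24576
Color 2 (59,243,117):
  R=59: 59/255≈0.2314 > 0.04045 → ((0.2314+0.055)/1.055)^2.4 ≈ 0.04374
  G=243: 243/255≈0.9529 > 0.04045 → ((0.9529+0.055)/1.055)^2.4 ≈ 0.89627
  B=117: 117/255≈0.4588 > 0.04045 → ((0.4588+0.055)/1.055)^2.4 ≈ 0.17789
  L2 = 0.2126×0.04374 + 0.7152×0.89627 + 0.0722×0.17789 ≈ 0.66315
Lighter = 0.66315, Darker = 0.24576
Ratio = (L_lighter + 0.05) / (L_darker + 0.05)
Ratio = (0.66315 + 0.05) / (0.24576 + 0.05) = 0.71315 / 0.29576 ≈ 2.4112
Ratio ≈ 2.41:1


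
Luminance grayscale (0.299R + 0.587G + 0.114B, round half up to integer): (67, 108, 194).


Gray = 0.299×R + 0.587×G + 0.114×B
Gray = 0.299×67 + 0.587×108 + 0.114×194
Gray = 20.033 + 63.396 + 22.116
Gray = 105.545 → round half up → 106
Gray = 106


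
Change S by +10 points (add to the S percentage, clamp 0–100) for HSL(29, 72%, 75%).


Original S = 72%
Adjustment = +10 percentage points
New S = 72 + (10) = 82
Clamp to [0, 100] → 82
= HSL(29°, 82%, 75%)


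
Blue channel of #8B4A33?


Color: #8B4A33
R = 8B = 139
G = 4A = 74
B = 33 = 51
Blue = 51


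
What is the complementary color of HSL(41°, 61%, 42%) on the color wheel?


Complement = opposite side of color wheel = hue + 180°
H' = (41 + 180) mod 360 = 221°
S and L unchanged.
= HSL(221°, 61%, 42%)


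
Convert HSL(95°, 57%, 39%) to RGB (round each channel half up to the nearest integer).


H=95°, S=0.57, L=0.39
C = (1-|2L-1|)×S = (1-|-0.22|)×0.57 = 0.4446
H' = H/60 = 95/60 ≈ 1.5833; X = C×(1-|H' mod 2 - 1|) = 0.18525
m = L - C/2 = 0.39 - 0.2223 = 0.1677
Sector ⌊H'⌋ = 1 → (R',G',B') = (0.18525, 0.4446, 0.0)
RGB = ((R'+m)×255, (G'+m)×255, (B'+m)×255) = (90.00225, 156.1365, 42.7635)
Round half up → RGB(90, 156, 43)


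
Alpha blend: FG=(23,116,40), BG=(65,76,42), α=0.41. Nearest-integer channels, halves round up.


C = α×F + (1-α)×B, with 1-α = 0.59
R: 0.41×23 + 0.59×65 = 9.43 + 38.35 = 47.78 → 48
G: 0.41×116 + 0.59×76 = 47.56 + 44.84 = 92.40 → 92
B: 0.41×40 + 0.59×42 = 16.40 + 24.78 = 41.18 → 41
= RGB(48, 92, 41)


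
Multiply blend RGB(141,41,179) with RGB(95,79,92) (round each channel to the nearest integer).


Multiply: C = A×B/255, rounded to nearest integer
R: 141×95/255 = 13395/255 ≈ 52.529 → 53
G: 41×79/255 = 3239/255 ≈ 12.702 → 13
B: 179×92/255 = 16468/255 ≈ 64.580 → 65
= RGB(53, 13, 65)


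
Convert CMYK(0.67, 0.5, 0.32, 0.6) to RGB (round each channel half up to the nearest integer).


R = 255 × (1-C) × (1-K) = 255 × 0.33 × 0.40 = 33.66 → 34
G = 255 × (1-M) × (1-K) = 255 × 0.50 × 0.40 = 51
B = 255 × (1-Y) × (1-K) = 255 × 0.68 × 0.40 = 69.36 → 69
= RGB(34, 51, 69)


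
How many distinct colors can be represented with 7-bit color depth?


Colors = 2^bits = 2^7
= 128 colors


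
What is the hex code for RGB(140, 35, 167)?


R = 140 → 8C (hex)
G = 35 → 23 (hex)
B = 167 → A7 (hex)
Hex = #8C23A7


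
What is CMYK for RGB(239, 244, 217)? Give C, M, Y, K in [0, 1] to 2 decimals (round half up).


R'=239/255≈0.9373, G'=244/255≈0.9569, B'=217/255≈0.8510
K = 1 - max(R',G',B') = 1 - 244/255 = 11/255 = 0.04313… → 0.04
(1-R'-K)/(1-K) simplifies to (max-R)/max with max = 244:
C = (244-239)/244 = 5/244 = 0.02049… → 0.02
M = (244-244)/244 = 0/244 = 0 → 0.00
Y = (244-217)/244 = 27/244 = 0.11065… → 0.11
= CMYK(0.02, 0.00, 0.11, 0.04)


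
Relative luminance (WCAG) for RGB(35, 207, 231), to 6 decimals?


Linearize each channel (sRGB transfer function): c = v/255; c_lin = c/12.92 if c ≤ 0.04045, else ((c+0.055)/1.055)^2.4
  R: 35/255 ≈ 0.137255 > 0.04045 → ((0.137255+0.055)/1.055)^2.4 ≈ 0.016807
  G: 207/255 ≈ 0.811765 > 0.04045 → ((0.811765+0.055)/1.055)^2.4 ≈ 0.623960
  B: 231/255 ≈ 0.905882 > 0.04045 → ((0.905882+0.055)/1.055)^2.4 ≈ 0.799103
R_lin = 0.016807, G_lin = 0.623960, B_lin = 0.799103
L = 0.2126×R + 0.7152×G + 0.0722×B
L = 0.2126×0.016807 + 0.7152×0.623960 + 0.0722×0.799103
L ≈ 0.507525


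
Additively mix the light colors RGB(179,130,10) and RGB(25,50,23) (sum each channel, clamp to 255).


Additive: each channel = min(255, C₁+C₂)
R: 179+25 = 204 → 204
G: 130+50 = 180 → 180
B: 10+23 = 33 → 33
= RGB(204, 180, 33)


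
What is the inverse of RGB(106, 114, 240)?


Invert: (255-R, 255-G, 255-B)
R: 255-106 = 149
G: 255-114 = 141
B: 255-240 = 15
= RGB(149, 141, 15)


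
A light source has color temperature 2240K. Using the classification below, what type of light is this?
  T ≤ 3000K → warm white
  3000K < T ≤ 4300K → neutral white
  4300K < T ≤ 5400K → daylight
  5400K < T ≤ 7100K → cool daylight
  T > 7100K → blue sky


Temperature: 2240K
2240K ≤ 3000K → warm white
Classification: warm white


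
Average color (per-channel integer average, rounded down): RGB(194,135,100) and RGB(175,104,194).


Midpoint: each channel = ⌊(C₁+C₂)/2⌋
R: ⌊(194+175)/2⌋ = 184
G: ⌊(135+104)/2⌋ = 119
B: ⌊(100+194)/2⌋ = 147
= RGB(184, 119, 147)


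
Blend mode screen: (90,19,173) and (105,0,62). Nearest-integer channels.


Screen: C = 255 - (255-A)×(255-B)/255, rounded to nearest integer
R: 255 - (255-90)×(255-105)/255 = 255 - 24750/255 ≈ 255 - 97.059 = 157.941 → 158
G: 255 - (255-19)×(255-0)/255 = 255 - 60180/255 ≈ 255 - 236.000 = 19.000 → 19
B: 255 - (255-173)×(255-62)/255 = 255 - 15826/255 ≈ 255 - 62.063 = 192.937 → 193
= RGB(158, 19, 193)


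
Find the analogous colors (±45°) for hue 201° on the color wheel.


Base hue: 201°
Left analog: (201 - 45) mod 360 = 156°
Right analog: (201 + 45) mod 360 = 246°
Analogous hues = 156° and 246°


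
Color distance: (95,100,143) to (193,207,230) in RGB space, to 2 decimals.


d = √[(R₁-R₂)² + (G₁-G₂)² + (B₁-B₂)²]
d = √[(95-193)² + (100-207)² + (143-230)²]
d = √[9604 + 11449 + 7569]
d = √28622
d ≈ 169.18


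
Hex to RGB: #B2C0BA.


B2 → 178 (R)
C0 → 192 (G)
BA → 186 (B)
= RGB(178, 192, 186)


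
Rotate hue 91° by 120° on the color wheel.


New hue = (H + rotation) mod 360
New hue = (91 + 120) mod 360
= 211 mod 360
= 211°


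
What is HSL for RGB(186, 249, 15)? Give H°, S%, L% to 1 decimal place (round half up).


Normalize: R'=186/255≈0.7294, G'=249/255≈0.9765, B'=15/255≈0.0588
Max=249/255, Min=15/255, Δ=Max-Min=234/255
L = (Max+Min)/2 = (249+15)/510 = 264/510 = 0.51764… → L = 51.8%
L > 0.5 → S = Δ/(2-Max-Min) = 234/(510-249-15) = 234/246 = 0.95121… → S = 95.1%
(the 1/255 factors cancel in S and H, so raw channel differences can be used)
Max is G' → H = 60 × ((B-R)/Δ + 2) = 60 × ((15-186)/234 + 2)
  -171/234 + 2 = -0.7307… + 2 = 1.2692…
  H = 60 × 1.2692… = 76.153…° → H = 76.2°
= HSL(76.2°, 95.1%, 51.8%)


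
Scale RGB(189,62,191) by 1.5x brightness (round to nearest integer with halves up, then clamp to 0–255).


Multiply each channel by 1.5, round half up, clamp to [0, 255]
R: 189×1.5 = 283.5 → round → 284 → clamp → 255
G: 62×1.5 = 93
B: 191×1.5 = 286.5 → round → 287 → clamp → 255
= RGB(255, 93, 255)


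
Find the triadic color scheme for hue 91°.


Triadic: equally spaced at 120° intervals
H1 = 91°
H2 = (91 + 120) mod 360 = 211°
H3 = (91 + 240) mod 360 = 331°
Triadic = 91°, 211°, 331°


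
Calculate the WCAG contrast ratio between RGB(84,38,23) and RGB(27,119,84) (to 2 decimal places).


Linearize each sRGB channel c=v/255: c/12.92 if c ≤ 0.04045 else ((c+0.055)/1.055)^2.4
L = 0.2126×R_lin + 0.7152×G_lin + 0.0722×B_lin
Color 1 (84,38,23):
  R=84: 84/255≈0.3294 > 0.04045 → ((0.3294+0.055)/1.055)^2.4 ≈ 0.08866
  G=38: 38/255≈0.1490 > 0.04045 → ((0.1490+0.055)/1.055)^2.4 ≈ 0.01938
  B=23: 23/255≈0.0902 > 0.04045 → ((0.0902+0.055)/1.055)^2.4 ≈ 0.00857
  L1 = 0.2126×0.08866 + 0.7152×0.01938 + 0.0722×0.00857 ≈ 0.03333
Color 2 (27,119,84):
  R=27: 27/255≈0.1059 > 0.04045 → ((0.1059+0.055)/1.055)^2.4 ≈ 0.01096
  G=119: 119/255≈0.4667 > 0.04045 → ((0.4667+0.055)/1.055)^2.4 ≈ 0.18447
  B=84: 84/255≈0.3294 > 0.04045 → ((0.3294+0.055)/1.055)^2.4 ≈ 0.08866
  L2 = 0.2126×0.01096 + 0.7152×0.18447 + 0.0722×0.08866 ≈ 0.14067
Lighter = 0.14067, Darker = 0.03333
Ratio = (L_lighter + 0.05) / (L_darker + 0.05)
Ratio = (0.14067 + 0.05) / (0.03333 + 0.05) = 0.19067 / 0.08333 ≈ 2.2881
Ratio ≈ 2.29:1


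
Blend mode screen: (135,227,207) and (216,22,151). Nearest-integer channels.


Screen: C = 255 - (255-A)×(255-B)/255, rounded to nearest integer
R: 255 - (255-135)×(255-216)/255 = 255 - 4680/255 ≈ 255 - 18.353 = 236.647 → 237
G: 255 - (255-227)×(255-22)/255 = 255 - 6524/255 ≈ 255 - 25.584 = 229.416 → 229
B: 255 - (255-207)×(255-151)/255 = 255 - 4992/255 ≈ 255 - 19.576 = 235.424 → 235
= RGB(237, 229, 235)


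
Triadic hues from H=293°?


Triadic: equally spaced at 120° intervals
H1 = 293°
H2 = (293 + 120) mod 360 = 53°
H3 = (293 + 240) mod 360 = 173°
Triadic = 293°, 53°, 173°


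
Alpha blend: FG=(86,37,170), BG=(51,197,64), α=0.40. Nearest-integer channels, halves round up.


C = α×F + (1-α)×B, with 1-α = 0.60
R: 0.40×86 + 0.60×51 = 34.40 + 30.60 = 65.00 → 65
G: 0.40×37 + 0.60×197 = 14.80 + 118.20 = 133.00 → 133
B: 0.40×170 + 0.60×64 = 68.00 + 38.40 = 106.40 → 106
= RGB(65, 133, 106)


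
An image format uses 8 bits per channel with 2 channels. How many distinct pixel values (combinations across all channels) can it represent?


Total bits = 8 bits/channel × 2 channels = 16 bits
Distinct pixel values = 2^16
= 65,536 pixel values


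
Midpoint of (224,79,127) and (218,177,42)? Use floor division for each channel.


Midpoint: each channel = ⌊(C₁+C₂)/2⌋
R: ⌊(224+218)/2⌋ = 221
G: ⌊(79+177)/2⌋ = 128
B: ⌊(127+42)/2⌋ = 84
= RGB(221, 128, 84)


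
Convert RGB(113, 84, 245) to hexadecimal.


R = 113 → 71 (hex)
G = 84 → 54 (hex)
B = 245 → F5 (hex)
Hex = #7154F5


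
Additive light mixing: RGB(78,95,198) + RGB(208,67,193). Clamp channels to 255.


Additive: each channel = min(255, C₁+C₂)
R: 78+208 = 286 → 255
G: 95+67 = 162 → 162
B: 198+193 = 391 → 255
= RGB(255, 162, 255)


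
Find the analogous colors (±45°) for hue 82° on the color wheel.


Base hue: 82°
Left analog: (82 - 45) mod 360 = 37°
Right analog: (82 + 45) mod 360 = 127°
Analogous hues = 37° and 127°


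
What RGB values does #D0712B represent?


D0 → 208 (R)
71 → 113 (G)
2B → 43 (B)
= RGB(208, 113, 43)


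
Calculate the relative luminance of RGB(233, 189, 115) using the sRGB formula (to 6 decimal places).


Linearize each channel (sRGB transfer function): c = v/255; c_lin = c/12.92 if c ≤ 0.04045, else ((c+0.055)/1.055)^2.4
  R: 233/255 ≈ 0.913725 > 0.04045 → ((0.913725+0.055)/1.055)^2.4 ≈ 0.814847
  G: 189/255 ≈ 0.741176 > 0.04045 → ((0.741176+0.055)/1.055)^2.4 ≈ 0.508881
  B: 115/255 ≈ 0.450980 > 0.04045 → ((0.450980+0.055)/1.055)^2.4 ≈ 0.171441
R_lin = 0.814847, G_lin = 0.508881, B_lin = 0.171441
L = 0.2126×R + 0.7152×G + 0.0722×B
L = 0.2126×0.814847 + 0.7152×0.508881 + 0.0722×0.171441
L ≈ 0.549566


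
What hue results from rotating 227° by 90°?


New hue = (H + rotation) mod 360
New hue = (227 + 90) mod 360
= 317 mod 360
= 317°


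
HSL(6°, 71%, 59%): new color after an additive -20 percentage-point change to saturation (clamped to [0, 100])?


Original S = 71%
Adjustment = -20 percentage points
New S = 71 + (-20) = 51
Clamp to [0, 100] → 51
= HSL(6°, 51%, 59%)


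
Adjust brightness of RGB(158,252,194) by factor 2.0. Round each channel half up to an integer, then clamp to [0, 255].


Multiply each channel by 2.0, round half up, clamp to [0, 255]
R: 158×2.0 = 316 → clamp → 255
G: 252×2.0 = 504 → clamp → 255
B: 194×2.0 = 388 → clamp → 255
= RGB(255, 255, 255)


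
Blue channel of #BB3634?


Color: #BB3634
R = BB = 187
G = 36 = 54
B = 34 = 52
Blue = 52


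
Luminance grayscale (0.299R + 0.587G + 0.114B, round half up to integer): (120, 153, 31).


Gray = 0.299×R + 0.587×G + 0.114×B
Gray = 0.299×120 + 0.587×153 + 0.114×31
Gray = 35.880 + 89.811 + 3.534
Gray = 129.225 → round half up → 129
Gray = 129


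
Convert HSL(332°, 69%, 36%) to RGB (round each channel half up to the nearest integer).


H=332°, S=0.69, L=0.36
C = (1-|2L-1|)×S = (1-|-0.28|)×0.69 = 0.4968
H' = H/60 = 332/60 ≈ 5.5333; X = C×(1-|H' mod 2 - 1|) = 0.23184
m = L - C/2 = 0.36 - 0.2484 = 0.1116
Sector ⌊H'⌋ = 5 → (R',G',B') = (0.4968, 0.0, 0.23184)
RGB = ((R'+m)×255, (G'+m)×255, (B'+m)×255) = (155.142, 28.458, 87.5772)
Round half up → RGB(155, 28, 88)


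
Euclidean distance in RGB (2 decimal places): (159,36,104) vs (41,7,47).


d = √[(R₁-R₂)² + (G₁-G₂)² + (B₁-B₂)²]
d = √[(159-41)² + (36-7)² + (104-47)²]
d = √[13924 + 841 + 3249]
d = √18014
d ≈ 134.22


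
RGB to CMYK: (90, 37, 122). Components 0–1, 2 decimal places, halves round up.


R'=90/255≈0.3529, G'=37/255≈0.1451, B'=122/255≈0.4784
K = 1 - max(R',G',B') = 1 - 122/255 = 133/255 = 0.52156… → 0.52
(1-R'-K)/(1-K) simplifies to (max-R)/max with max = 122:
C = (122-90)/122 = 32/122 = 0.26229… → 0.26
M = (122-37)/122 = 85/122 = 0.69672… → 0.70
Y = (122-122)/122 = 0/122 = 0 → 0.00
= CMYK(0.26, 0.70, 0.00, 0.52)


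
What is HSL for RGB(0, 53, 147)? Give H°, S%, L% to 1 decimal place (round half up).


Normalize: R'=0/255≈0.0000, G'=53/255≈0.2078, B'=147/255≈0.5765
Max=147/255, Min=0/255, Δ=Max-Min=147/255
L = (Max+Min)/2 = (147+0)/510 = 147/510 = 0.28823… → L = 28.8%
L ≤ 0.5 → S = Δ/(Max+Min) = 147/(147+0) = 147/147 = 1 → S = 100.0%
(the 1/255 factors cancel in S and H, so raw channel differences can be used)
Max is B' → H = 60 × ((R-G)/Δ + 4) = 60 × ((0-53)/147 + 4)
  -53/147 + 4 = -0.3605… + 4 = 3.6394…
  H = 60 × 3.6394… = 218.367…° → H = 218.4°
= HSL(218.4°, 100.0%, 28.8%)


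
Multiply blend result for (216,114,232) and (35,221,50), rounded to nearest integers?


Multiply: C = A×B/255, rounded to nearest integer
R: 216×35/255 = 7560/255 ≈ 29.647 → 30
G: 114×221/255 = 25194/255 ≈ 98.800 → 99
B: 232×50/255 = 11600/255 ≈ 45.490 → 45
= RGB(30, 99, 45)


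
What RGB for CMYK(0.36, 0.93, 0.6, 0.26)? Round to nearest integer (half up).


R = 255 × (1-C) × (1-K) = 255 × 0.64 × 0.74 = 120.768 → 121
G = 255 × (1-M) × (1-K) = 255 × 0.07 × 0.74 = 13.209 → 13
B = 255 × (1-Y) × (1-K) = 255 × 0.40 × 0.74 = 75.48 → 75
= RGB(121, 13, 75)


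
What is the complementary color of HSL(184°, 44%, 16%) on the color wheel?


Complement = opposite side of color wheel = hue + 180°
H' = (184 + 180) mod 360 = 4°
S and L unchanged.
= HSL(4°, 44%, 16%)


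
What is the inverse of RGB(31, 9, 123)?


Invert: (255-R, 255-G, 255-B)
R: 255-31 = 224
G: 255-9 = 246
B: 255-123 = 132
= RGB(224, 246, 132)


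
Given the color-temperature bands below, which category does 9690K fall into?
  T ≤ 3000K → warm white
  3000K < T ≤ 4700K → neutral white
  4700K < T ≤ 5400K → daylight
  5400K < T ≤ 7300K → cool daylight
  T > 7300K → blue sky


Temperature: 9690K
9690K > 7300K → blue sky
Classification: blue sky


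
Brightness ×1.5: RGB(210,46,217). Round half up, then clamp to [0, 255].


Multiply each channel by 1.5, round half up, clamp to [0, 255]
R: 210×1.5 = 315 → clamp → 255
G: 46×1.5 = 69
B: 217×1.5 = 325.5 → round → 326 → clamp → 255
= RGB(255, 69, 255)


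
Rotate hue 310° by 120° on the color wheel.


New hue = (H + rotation) mod 360
New hue = (310 + 120) mod 360
= 430 mod 360
= 70°


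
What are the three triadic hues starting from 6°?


Triadic: equally spaced at 120° intervals
H1 = 6°
H2 = (6 + 120) mod 360 = 126°
H3 = (6 + 240) mod 360 = 246°
Triadic = 6°, 126°, 246°


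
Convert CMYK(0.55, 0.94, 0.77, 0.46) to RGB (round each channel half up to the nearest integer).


R = 255 × (1-C) × (1-K) = 255 × 0.45 × 0.54 = 61.965 → 62
G = 255 × (1-M) × (1-K) = 255 × 0.06 × 0.54 = 8.262 → 8
B = 255 × (1-Y) × (1-K) = 255 × 0.23 × 0.54 = 31.671 → 32
= RGB(62, 8, 32)


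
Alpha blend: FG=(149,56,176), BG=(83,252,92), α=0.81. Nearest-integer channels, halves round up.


C = α×F + (1-α)×B, with 1-α = 0.19
R: 0.81×149 + 0.19×83 = 120.69 + 15.77 = 136.46 → 136
G: 0.81×56 + 0.19×252 = 45.36 + 47.88 = 93.24 → 93
B: 0.81×176 + 0.19×92 = 142.56 + 17.48 = 160.04 → 160
= RGB(136, 93, 160)


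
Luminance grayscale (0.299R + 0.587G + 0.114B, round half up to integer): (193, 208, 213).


Gray = 0.299×R + 0.587×G + 0.114×B
Gray = 0.299×193 + 0.587×208 + 0.114×213
Gray = 57.707 + 122.096 + 24.282
Gray = 204.085 → round half up → 204
Gray = 204


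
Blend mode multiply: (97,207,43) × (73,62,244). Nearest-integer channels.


Multiply: C = A×B/255, rounded to nearest integer
R: 97×73/255 = 7081/255 ≈ 27.769 → 28
G: 207×62/255 = 12834/255 ≈ 50.329 → 50
B: 43×244/255 = 10492/255 ≈ 41.145 → 41
= RGB(28, 50, 41)


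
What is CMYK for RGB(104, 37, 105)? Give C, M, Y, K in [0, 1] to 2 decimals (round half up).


R'=104/255≈0.4078, G'=37/255≈0.1451, B'=105/255≈0.4118
K = 1 - max(R',G',B') = 1 - 105/255 = 150/255 = 0.58823… → 0.59
(1-R'-K)/(1-K) simplifies to (max-R)/max with max = 105:
C = (105-104)/105 = 1/105 = 0.00952… → 0.01
M = (105-37)/105 = 68/105 = 0.64761… → 0.65
Y = (105-105)/105 = 0/105 = 0 → 0.00
= CMYK(0.01, 0.65, 0.00, 0.59)


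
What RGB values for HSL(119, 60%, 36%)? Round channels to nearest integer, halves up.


H=119°, S=0.60, L=0.36
C = (1-|2L-1|)×S = (1-|-0.28|)×0.60 = 0.432
H' = H/60 = 119/60 ≈ 1.9833; X = C×(1-|H' mod 2 - 1|) = 0.0072
m = L - C/2 = 0.36 - 0.216 = 0.144
Sector ⌊H'⌋ = 1 → (R',G',B') = (0.0072, 0.432, 0.0)
RGB = ((R'+m)×255, (G'+m)×255, (B'+m)×255) = (38.556, 146.88, 36.72)
Round half up → RGB(39, 147, 37)


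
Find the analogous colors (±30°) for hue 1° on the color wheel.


Base hue: 1°
Left analog: (1 - 30) mod 360 = 331°
Right analog: (1 + 30) mod 360 = 31°
Analogous hues = 331° and 31°


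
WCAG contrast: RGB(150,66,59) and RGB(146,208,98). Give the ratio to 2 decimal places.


Linearize each sRGB channel c=v/255: c/12.92 if c ≤ 0.04045 else ((c+0.055)/1.055)^2.4
L = 0.2126×R_lin + 0.7152×G_lin + 0.0722×B_lin
Color 1 (150,66,59):
  R=150: 150/255≈0.5882 > 0.04045 → ((0.5882+0.055)/1.055)^2.4 ≈ 0.30499
  G=66: 66/255≈0.2588 > 0.04045 → ((0.2588+0.055)/1.055)^2.4 ≈ 0.05448
  B=59: 59/255≈0.2314 > 0.04045 → ((0.2314+0.055)/1.055)^2.4 ≈ 0.04374
  L1 = 0.2126×0.30499 + 0.7152×0.05448 + 0.0722×0.04374 ≈ 0.10696
Color 2 (146,208,98):
  R=146: 146/255≈0.5725 > 0.04045 → ((0.5725+0.055)/1.055)^2.4 ≈ 0.28744
  G=208: 208/255≈0.8157 > 0.04045 → ((0.8157+0.055)/1.055)^2.4 ≈ 0.63076
  B=98: 98/255≈0.3843 > 0.04045 → ((0.3843+0.055)/1.055)^2.4 ≈ 0.12214
  L2 = 0.2126×0.28744 + 0.7152×0.63076 + 0.0722×0.12214 ≈ 0.52105
Lighter = 0.52105, Darker = 0.10696
Ratio = (L_lighter + 0.05) / (L_darker + 0.05)
Ratio = (0.52105 + 0.05) / (0.10696 + 0.05) = 0.57105 / 0.15696 ≈ 3.6381
Ratio ≈ 3.64:1


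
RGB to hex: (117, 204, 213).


R = 117 → 75 (hex)
G = 204 → CC (hex)
B = 213 → D5 (hex)
Hex = #75CCD5


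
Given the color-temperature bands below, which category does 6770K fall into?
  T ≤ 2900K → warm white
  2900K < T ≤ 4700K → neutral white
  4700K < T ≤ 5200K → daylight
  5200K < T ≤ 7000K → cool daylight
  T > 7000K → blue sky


Temperature: 6770K
5200K < 6770K ≤ 7000K → cool daylight
Classification: cool daylight


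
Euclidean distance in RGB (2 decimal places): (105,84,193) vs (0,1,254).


d = √[(R₁-R₂)² + (G₁-G₂)² + (B₁-B₂)²]
d = √[(105-0)² + (84-1)² + (193-254)²]
d = √[11025 + 6889 + 3721]
d = √21635
d ≈ 147.09


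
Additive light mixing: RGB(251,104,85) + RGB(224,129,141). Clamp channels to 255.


Additive: each channel = min(255, C₁+C₂)
R: 251+224 = 475 → 255
G: 104+129 = 233 → 233
B: 85+141 = 226 → 226
= RGB(255, 233, 226)


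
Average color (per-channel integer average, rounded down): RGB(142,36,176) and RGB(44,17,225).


Midpoint: each channel = ⌊(C₁+C₂)/2⌋
R: ⌊(142+44)/2⌋ = 93
G: ⌊(36+17)/2⌋ = 26
B: ⌊(176+225)/2⌋ = 200
= RGB(93, 26, 200)


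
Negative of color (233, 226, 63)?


Invert: (255-R, 255-G, 255-B)
R: 255-233 = 22
G: 255-226 = 29
B: 255-63 = 192
= RGB(22, 29, 192)


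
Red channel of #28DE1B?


Color: #28DE1B
R = 28 = 40
G = DE = 222
B = 1B = 27
Red = 40


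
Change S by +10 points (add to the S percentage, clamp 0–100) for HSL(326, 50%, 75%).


Original S = 50%
Adjustment = +10 percentage points
New S = 50 + (10) = 60
Clamp to [0, 100] → 60
= HSL(326°, 60%, 75%)


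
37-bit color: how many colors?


Colors = 2^bits = 2^37
= 137,438,953,472 colors


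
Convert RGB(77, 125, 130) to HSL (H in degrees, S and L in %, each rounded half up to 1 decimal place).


Normalize: R'=77/255≈0.3020, G'=125/255≈0.4902, B'=130/255≈0.5098
Max=130/255, Min=77/255, Δ=Max-Min=53/255
L = (Max+Min)/2 = (130+77)/510 = 207/510 = 0.40588… → L = 40.6%
L ≤ 0.5 → S = Δ/(Max+Min) = 53/(130+77) = 53/207 = 0.25603… → S = 25.6%
(the 1/255 factors cancel in S and H, so raw channel differences can be used)
Max is B' → H = 60 × ((R-G)/Δ + 4) = 60 × ((77-125)/53 + 4)
  -48/53 + 4 = -0.9056… + 4 = 3.0943…
  H = 60 × 3.0943… = 185.660…° → H = 185.7°
= HSL(185.7°, 25.6%, 40.6%)


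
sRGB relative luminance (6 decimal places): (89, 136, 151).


Linearize each channel (sRGB transfer function): c = v/255; c_lin = c/12.92 if c ≤ 0.04045, else ((c+0.055)/1.055)^2.4
  R: 89/255 ≈ 0.349020 > 0.04045 → ((0.349020+0.055)/1.055)^2.4 ≈ 0.099899
  G: 136/255 ≈ 0.533333 > 0.04045 → ((0.533333+0.055)/1.055)^2.4 ≈ 0.246201
  B: 151/255 ≈ 0.592157 > 0.04045 → ((0.592157+0.055)/1.055)^2.4 ≈ 0.309469
R_lin = 0.099899, G_lin = 0.246201, B_lin = 0.309469
L = 0.2126×R + 0.7152×G + 0.0722×B
L = 0.2126×0.099899 + 0.7152×0.246201 + 0.0722×0.309469
L ≈ 0.219665


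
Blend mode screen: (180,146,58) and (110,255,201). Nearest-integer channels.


Screen: C = 255 - (255-A)×(255-B)/255, rounded to nearest integer
R: 255 - (255-180)×(255-110)/255 = 255 - 10875/255 ≈ 255 - 42.647 = 212.353 → 212
G: 255 - (255-146)×(255-255)/255 = 255 - 0/255 ≈ 255 - 0.000 = 255.000 → 255
B: 255 - (255-58)×(255-201)/255 = 255 - 10638/255 ≈ 255 - 41.718 = 213.282 → 213
= RGB(212, 255, 213)


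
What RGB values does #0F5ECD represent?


0F → 15 (R)
5E → 94 (G)
CD → 205 (B)
= RGB(15, 94, 205)


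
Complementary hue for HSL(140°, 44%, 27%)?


Complement = opposite side of color wheel = hue + 180°
H' = (140 + 180) mod 360 = 320°
S and L unchanged.
= HSL(320°, 44%, 27%)


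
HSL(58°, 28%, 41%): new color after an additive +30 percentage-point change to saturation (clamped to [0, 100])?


Original S = 28%
Adjustment = +30 percentage points
New S = 28 + (30) = 58
Clamp to [0, 100] → 58
= HSL(58°, 58%, 41%)


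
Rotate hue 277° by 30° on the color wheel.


New hue = (H + rotation) mod 360
New hue = (277 + 30) mod 360
= 307 mod 360
= 307°


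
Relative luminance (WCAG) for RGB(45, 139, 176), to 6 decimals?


Linearize each channel (sRGB transfer function): c = v/255; c_lin = c/12.92 if c ≤ 0.04045, else ((c+0.055)/1.055)^2.4
  R: 45/255 ≈ 0.176471 > 0.04045 → ((0.176471+0.055)/1.055)^2.4 ≈ 0.026241
  G: 139/255 ≈ 0.545098 > 0.04045 → ((0.545098+0.055)/1.055)^2.4 ≈ 0.258183
  B: 176/255 ≈ 0.690196 > 0.04045 → ((0.690196+0.055)/1.055)^2.4 ≈ 0.434154
R_lin = 0.026241, G_lin = 0.258183, B_lin = 0.434154
L = 0.2126×R + 0.7152×G + 0.0722×B
L = 0.2126×0.026241 + 0.7152×0.258183 + 0.0722×0.434154
L ≈ 0.221577


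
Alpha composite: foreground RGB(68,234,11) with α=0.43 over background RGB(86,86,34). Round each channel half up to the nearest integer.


C = α×F + (1-α)×B, with 1-α = 0.57
R: 0.43×68 + 0.57×86 = 29.24 + 49.02 = 78.26 → 78
G: 0.43×234 + 0.57×86 = 100.62 + 49.02 = 149.64 → 150
B: 0.43×11 + 0.57×34 = 4.73 + 19.38 = 24.11 → 24
= RGB(78, 150, 24)


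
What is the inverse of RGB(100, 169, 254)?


Invert: (255-R, 255-G, 255-B)
R: 255-100 = 155
G: 255-169 = 86
B: 255-254 = 1
= RGB(155, 86, 1)


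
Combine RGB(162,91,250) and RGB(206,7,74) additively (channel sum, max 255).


Additive: each channel = min(255, C₁+C₂)
R: 162+206 = 368 → 255
G: 91+7 = 98 → 98
B: 250+74 = 324 → 255
= RGB(255, 98, 255)


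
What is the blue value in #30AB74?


Color: #30AB74
R = 30 = 48
G = AB = 171
B = 74 = 116
Blue = 116


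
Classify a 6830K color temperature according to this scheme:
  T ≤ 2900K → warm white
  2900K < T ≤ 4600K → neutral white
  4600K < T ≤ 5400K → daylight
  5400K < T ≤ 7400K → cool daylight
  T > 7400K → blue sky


Temperature: 6830K
5400K < 6830K ≤ 7400K → cool daylight
Classification: cool daylight


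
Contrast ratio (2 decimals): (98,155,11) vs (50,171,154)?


Linearize each sRGB channel c=v/255: c/12.92 if c ≤ 0.04045 else ((c+0.055)/1.055)^2.4
L = 0.2126×R_lin + 0.7152×G_lin + 0.0722×B_lin
Color 1 (98,155,11):
  R=98: 98/255≈0.3843 > 0.04045 → ((0.3843+0.055)/1.055)^2.4 ≈ 0.12214
  G=155: 155/255≈0.6078 > 0.04045 → ((0.6078+0.055)/1.055)^2.4 ≈ 0.32778
  B=11: 11/255≈0.0431 > 0.04045 → ((0.0431+0.055)/1.055)^2.4 ≈ 0.00335
  L1 = 0.2126×0.12214 + 0.7152×0.32778 + 0.0722×0.00335 ≈ 0.26064
Color 2 (50,171,154):
  R=50: 50/255≈0.1961 > 0.04045 → ((0.1961+0.055)/1.055)^2.4 ≈ 0.03190
  G=171: 171/255≈0.6706 > 0.04045 → ((0.6706+0.055)/1.055)^2.4 ≈ 0.40724
  B=154: 154/255≈0.6039 > 0.04045 → ((0.6039+0.055)/1.055)^2.4 ≈ 0.32314
  L2 = 0.2126×0.03190 + 0.7152×0.40724 + 0.0722×0.32314 ≈ 0.32137
Lighter = 0.32137, Darker = 0.26064
Ratio = (L_lighter + 0.05) / (L_darker + 0.05)
Ratio = (0.32137 + 0.05) / (0.26064 + 0.05) = 0.37137 / 0.31064 ≈ 1.1955
Ratio ≈ 1.20:1


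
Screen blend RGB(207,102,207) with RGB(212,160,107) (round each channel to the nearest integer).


Screen: C = 255 - (255-A)×(255-B)/255, rounded to nearest integer
R: 255 - (255-207)×(255-212)/255 = 255 - 2064/255 ≈ 255 - 8.094 = 246.906 → 247
G: 255 - (255-102)×(255-160)/255 = 255 - 14535/255 ≈ 255 - 57.000 = 198.000 → 198
B: 255 - (255-207)×(255-107)/255 = 255 - 7104/255 ≈ 255 - 27.859 = 227.141 → 227
= RGB(247, 198, 227)


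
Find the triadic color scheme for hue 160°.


Triadic: equally spaced at 120° intervals
H1 = 160°
H2 = (160 + 120) mod 360 = 280°
H3 = (160 + 240) mod 360 = 40°
Triadic = 160°, 280°, 40°


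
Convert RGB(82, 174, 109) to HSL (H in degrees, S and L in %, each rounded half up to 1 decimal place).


Normalize: R'=82/255≈0.3216, G'=174/255≈0.6824, B'=109/255≈0.4275
Max=174/255, Min=82/255, Δ=Max-Min=92/255
L = (Max+Min)/2 = (174+82)/510 = 256/510 = 0.50196… → L = 50.2%
L > 0.5 → S = Δ/(2-Max-Min) = 92/(510-174-82) = 92/254 = 0.36220… → S = 36.2%
(the 1/255 factors cancel in S and H, so raw channel differences can be used)
Max is G' → H = 60 × ((B-R)/Δ + 2) = 60 × ((109-82)/92 + 2)
  27/92 + 2 = 0.2934… + 2 = 2.2934…
  H = 60 × 2.2934… = 137.608…° → H = 137.6°
= HSL(137.6°, 36.2%, 50.2%)


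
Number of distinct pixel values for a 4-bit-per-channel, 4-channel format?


Total bits = 4 bits/channel × 4 channels = 16 bits
Distinct pixel values = 2^16
= 65,536 pixel values


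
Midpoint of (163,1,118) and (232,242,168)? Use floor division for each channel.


Midpoint: each channel = ⌊(C₁+C₂)/2⌋
R: ⌊(163+232)/2⌋ = 197
G: ⌊(1+242)/2⌋ = 121
B: ⌊(118+168)/2⌋ = 143
= RGB(197, 121, 143)


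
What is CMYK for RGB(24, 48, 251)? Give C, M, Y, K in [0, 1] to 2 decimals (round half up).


R'=24/255≈0.0941, G'=48/255≈0.1882, B'=251/255≈0.9843
K = 1 - max(R',G',B') = 1 - 251/255 = 4/255 = 0.01568… → 0.02
(1-R'-K)/(1-K) simplifies to (max-R)/max with max = 251:
C = (251-24)/251 = 227/251 = 0.90438… → 0.90
M = (251-48)/251 = 203/251 = 0.80876… → 0.81
Y = (251-251)/251 = 0/251 = 0 → 0.00
= CMYK(0.90, 0.81, 0.00, 0.02)


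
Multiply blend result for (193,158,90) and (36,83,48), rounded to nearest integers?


Multiply: C = A×B/255, rounded to nearest integer
R: 193×36/255 = 6948/255 ≈ 27.247 → 27
G: 158×83/255 = 13114/255 ≈ 51.427 → 51
B: 90×48/255 = 4320/255 ≈ 16.941 → 17
= RGB(27, 51, 17)


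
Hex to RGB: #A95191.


A9 → 169 (R)
51 → 81 (G)
91 → 145 (B)
= RGB(169, 81, 145)


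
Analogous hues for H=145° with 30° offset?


Base hue: 145°
Left analog: (145 - 30) mod 360 = 115°
Right analog: (145 + 30) mod 360 = 175°
Analogous hues = 115° and 175°


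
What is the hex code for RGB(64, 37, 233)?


R = 64 → 40 (hex)
G = 37 → 25 (hex)
B = 233 → E9 (hex)
Hex = #4025E9


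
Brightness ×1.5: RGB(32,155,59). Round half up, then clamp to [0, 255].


Multiply each channel by 1.5, round half up, clamp to [0, 255]
R: 32×1.5 = 48
G: 155×1.5 = 232.5 → round → 233
B: 59×1.5 = 88.5 → round → 89
= RGB(48, 233, 89)


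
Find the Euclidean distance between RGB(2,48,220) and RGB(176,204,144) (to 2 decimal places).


d = √[(R₁-R₂)² + (G₁-G₂)² + (B₁-B₂)²]
d = √[(2-176)² + (48-204)² + (220-144)²]
d = √[30276 + 24336 + 5776]
d = √60388
d ≈ 245.74


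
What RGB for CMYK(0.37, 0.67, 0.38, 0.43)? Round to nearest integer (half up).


R = 255 × (1-C) × (1-K) = 255 × 0.63 × 0.57 = 91.5705 → 92
G = 255 × (1-M) × (1-K) = 255 × 0.33 × 0.57 = 47.9655 → 48
B = 255 × (1-Y) × (1-K) = 255 × 0.62 × 0.57 = 90.117 → 90
= RGB(92, 48, 90)


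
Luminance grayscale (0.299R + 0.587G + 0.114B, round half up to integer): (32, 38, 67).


Gray = 0.299×R + 0.587×G + 0.114×B
Gray = 0.299×32 + 0.587×38 + 0.114×67
Gray = 9.568 + 22.306 + 7.638
Gray = 39.512 → round half up → 40
Gray = 40


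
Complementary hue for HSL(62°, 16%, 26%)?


Complement = opposite side of color wheel = hue + 180°
H' = (62 + 180) mod 360 = 242°
S and L unchanged.
= HSL(242°, 16%, 26%)


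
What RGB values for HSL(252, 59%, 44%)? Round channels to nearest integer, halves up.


H=252°, S=0.59, L=0.44
C = (1-|2L-1|)×S = (1-|-0.12|)×0.59 = 0.5192
H' = H/60 = 252/60 ≈ 4.2000; X = C×(1-|H' mod 2 - 1|) = 0.10384
m = L - C/2 = 0.44 - 0.2596 = 0.1804
Sector ⌊H'⌋ = 4 → (R',G',B') = (0.10384, 0.0, 0.5192)
RGB = ((R'+m)×255, (G'+m)×255, (B'+m)×255) = (72.4812, 46.002, 178.398)
Round half up → RGB(72, 46, 178)


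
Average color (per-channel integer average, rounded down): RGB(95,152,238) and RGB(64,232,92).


Midpoint: each channel = ⌊(C₁+C₂)/2⌋
R: ⌊(95+64)/2⌋ = 79
G: ⌊(152+232)/2⌋ = 192
B: ⌊(238+92)/2⌋ = 165
= RGB(79, 192, 165)


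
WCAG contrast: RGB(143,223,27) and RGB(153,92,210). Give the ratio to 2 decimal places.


Linearize each sRGB channel c=v/255: c/12.92 if c ≤ 0.04045 else ((c+0.055)/1.055)^2.4
L = 0.2126×R_lin + 0.7152×G_lin + 0.0722×B_lin
Color 1 (143,223,27):
  R=143: 143/255≈0.5608 > 0.04045 → ((0.5608+0.055)/1.055)^2.4 ≈ 0.27468
  G=223: 223/255≈0.8745 > 0.04045 → ((0.8745+0.055)/1.055)^2.4 ≈ 0.73791
  B=27: 27/255≈0.1059 > 0.04045 → ((0.1059+0.055)/1.055)^2.4 ≈ 0.01096
  L1 = 0.2126×0.27468 + 0.7152×0.73791 + 0.0722×0.01096 ≈ 0.58694
Color 2 (153,92,210):
  R=153: 153/255≈0.6000 > 0.04045 → ((0.6000+0.055)/1.055)^2.4 ≈ 0.31855
  G=92: 92/255≈0.3608 > 0.04045 → ((0.3608+0.055)/1.055)^2.4 ≈ 0.10702
  B=210: 210/255≈0.8235 > 0.04045 → ((0.8235+0.055)/1.055)^2.4 ≈ 0.64448
  L2 = 0.2126×0.31855 + 0.7152×0.10702 + 0.0722×0.64448 ≈ 0.19080
Lighter = 0.58694, Darker = 0.19080
Ratio = (L_lighter + 0.05) / (L_darker + 0.05)
Ratio = (0.58694 + 0.05) / (0.19080 + 0.05) = 0.63694 / 0.24080 ≈ 2.6451
Ratio ≈ 2.65:1


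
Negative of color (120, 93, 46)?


Invert: (255-R, 255-G, 255-B)
R: 255-120 = 135
G: 255-93 = 162
B: 255-46 = 209
= RGB(135, 162, 209)


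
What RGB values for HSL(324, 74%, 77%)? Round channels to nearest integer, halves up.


H=324°, S=0.74, L=0.77
C = (1-|2L-1|)×S = (1-|0.54|)×0.74 = 0.3404
H' = H/60 = 324/60 ≈ 5.4000; X = C×(1-|H' mod 2 - 1|) = 0.20424
m = L - C/2 = 0.77 - 0.1702 = 0.5998
Sector ⌊H'⌋ = 5 → (R',G',B') = (0.3404, 0.0, 0.20424)
RGB = ((R'+m)×255, (G'+m)×255, (B'+m)×255) = (239.751, 152.949, 205.0302)
Round half up → RGB(240, 153, 205)
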